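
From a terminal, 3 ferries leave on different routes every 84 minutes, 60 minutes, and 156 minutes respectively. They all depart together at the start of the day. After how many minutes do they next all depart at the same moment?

5460 minutes

We need the least common multiple of the intervals.
84 = 2^2 × 3 × 7
60 = 2^2 × 3 × 5
156 = 2^2 × 3 × 13
LCM(84, 60, 156) = 2^2 × 3 × 5 × 7 × 13 = 5460.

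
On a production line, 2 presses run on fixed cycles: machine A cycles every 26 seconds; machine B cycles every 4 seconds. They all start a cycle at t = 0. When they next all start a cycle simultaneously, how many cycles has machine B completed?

13 cycles

All finish a whole number of cycles simultaneously at t = LCM of the periods.
26 = 2 × 13
4 = 2^2
LCM(26, 4) = 2^2 × 13 = 52.
Cycles for period 4: 52 / 4 = 13.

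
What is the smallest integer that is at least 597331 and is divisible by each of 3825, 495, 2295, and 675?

631125

The integer must be a common multiple of 3825, 495, 2295, and 675, so a multiple of their LCM.
3825 = 3^2 × 5^2 × 17
495 = 3^2 × 5 × 11
2295 = 3^3 × 5 × 17
675 = 3^3 × 5^2
LCM(3825, 495, 2295, 675) = 3^3 × 5^2 × 11 × 17 = 126225.
Smallest multiple of 126225 that is ≥ 597331: ⌈597331/126225⌉ × 126225 = 5 × 126225 = 631125.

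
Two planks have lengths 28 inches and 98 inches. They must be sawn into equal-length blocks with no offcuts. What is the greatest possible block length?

14 inches

This is the greatest common divisor of 28 and 98.
28 = 2^2 × 7
98 = 2 × 7^2
gcd(28, 98) = 2 × 7 = 14.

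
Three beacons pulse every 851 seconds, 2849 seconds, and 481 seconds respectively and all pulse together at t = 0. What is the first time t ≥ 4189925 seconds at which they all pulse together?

Joint pulses occur at multiples of LCM(851, 2849, 481).
851 = 23 × 37
2849 = 7 × 11 × 37
481 = 13 × 37
LCM(851, 2849, 481) = 7 × 11 × 13 × 23 × 37 = 851851.
Smallest multiple of 851851 that is ≥ 4189925: ⌈4189925/851851⌉ × 851851 = 5 × 851851 = 4259255.

4259255 seconds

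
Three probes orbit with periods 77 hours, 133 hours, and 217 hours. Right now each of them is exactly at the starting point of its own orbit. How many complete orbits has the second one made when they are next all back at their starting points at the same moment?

All finish a whole number of cycles simultaneously at t = LCM of the periods.
77 = 7 × 11
133 = 7 × 19
217 = 7 × 31
LCM(77, 133, 217) = 7 × 11 × 19 × 31 = 45353.
Orbits for period 133: 45353 / 133 = 341.

341 orbits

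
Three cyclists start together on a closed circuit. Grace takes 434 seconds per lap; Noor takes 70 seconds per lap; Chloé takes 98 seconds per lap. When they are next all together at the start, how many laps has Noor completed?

All finish a whole number of cycles simultaneously at t = LCM of the periods.
434 = 2 × 7 × 31
70 = 2 × 5 × 7
98 = 2 × 7^2
LCM(434, 70, 98) = 2 × 5 × 7^2 × 31 = 15190.
Laps for period 70: 15190 / 70 = 217.

217 laps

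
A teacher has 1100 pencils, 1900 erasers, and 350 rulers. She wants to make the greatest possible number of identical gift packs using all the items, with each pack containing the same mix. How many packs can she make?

50 packs

The pack count must divide each quantity, so the greatest is gcd(1100, 1900, 350).
1100 = 2^2 × 5^2 × 11
1900 = 2^2 × 5^2 × 19
350 = 2 × 5^2 × 7
gcd(1100, 1900, 350) = 2 × 5^2 = 50.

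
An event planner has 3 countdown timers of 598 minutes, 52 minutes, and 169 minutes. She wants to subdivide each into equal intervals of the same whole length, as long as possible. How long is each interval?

13 minutes

The interval must divide each timer length; the longest such is the gcd.
598 = 2 × 13 × 23
52 = 2^2 × 13
169 = 13^2
gcd(598, 52, 169) = 13.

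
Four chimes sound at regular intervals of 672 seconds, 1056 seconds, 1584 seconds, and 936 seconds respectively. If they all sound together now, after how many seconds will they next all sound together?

288288 seconds

We need the least common multiple of the intervals.
672 = 2^5 × 3 × 7
1056 = 2^5 × 3 × 11
1584 = 2^4 × 3^2 × 11
936 = 2^3 × 3^2 × 13
LCM(672, 1056, 1584, 936) = 2^5 × 3^2 × 7 × 11 × 13 = 288288.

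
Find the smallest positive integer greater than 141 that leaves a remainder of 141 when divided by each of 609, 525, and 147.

N − 141 must be a common multiple of 609, 525, and 147.
609 = 3 × 7 × 29
525 = 3 × 5^2 × 7
147 = 3 × 7^2
LCM(609, 525, 147) = 3 × 5^2 × 7^2 × 29 = 106575.
Smallest N > 141 is LCM + 141 = 106575 + 141 = 106716.

106716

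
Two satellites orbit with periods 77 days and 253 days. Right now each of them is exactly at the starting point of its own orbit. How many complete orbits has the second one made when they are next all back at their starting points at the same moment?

7 orbits

The first common completion time is the LCM of the periods.
77 = 7 × 11
253 = 11 × 23
LCM(77, 253) = 7 × 11 × 23 = 1771.
Orbits for period 253: 1771 / 253 = 7.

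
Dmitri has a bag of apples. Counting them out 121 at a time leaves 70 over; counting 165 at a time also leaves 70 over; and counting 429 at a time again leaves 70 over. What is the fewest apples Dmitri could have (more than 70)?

N − 70 must be a common multiple of 121, 165, and 429.
121 = 11^2
165 = 3 × 5 × 11
429 = 3 × 11 × 13
LCM(121, 165, 429) = 3 × 5 × 11^2 × 13 = 23595.
Smallest N > 70 is LCM + 70 = 23595 + 70 = 23665.

23665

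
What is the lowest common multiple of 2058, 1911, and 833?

2058 = 2 × 3 × 7^3
1911 = 3 × 7^2 × 13
833 = 7^2 × 17
LCM(2058, 1911, 833) = 2 × 3 × 7^3 × 13 × 17 = 454818.

454818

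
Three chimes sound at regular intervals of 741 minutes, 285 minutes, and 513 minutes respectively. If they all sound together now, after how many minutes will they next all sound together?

We need the least common multiple of the intervals.
741 = 3 × 13 × 19
285 = 3 × 5 × 19
513 = 3^3 × 19
LCM(741, 285, 513) = 3^3 × 5 × 13 × 19 = 33345.

33345 minutes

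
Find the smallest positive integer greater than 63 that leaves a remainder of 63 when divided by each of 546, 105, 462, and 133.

570633

N − 63 must be a common multiple of 546, 105, 462, and 133.
546 = 2 × 3 × 7 × 13
105 = 3 × 5 × 7
462 = 2 × 3 × 7 × 11
133 = 7 × 19
LCM(546, 105, 462, 133) = 2 × 3 × 5 × 7 × 11 × 13 × 19 = 570570.
Smallest N > 63 is LCM + 63 = 570570 + 63 = 570633.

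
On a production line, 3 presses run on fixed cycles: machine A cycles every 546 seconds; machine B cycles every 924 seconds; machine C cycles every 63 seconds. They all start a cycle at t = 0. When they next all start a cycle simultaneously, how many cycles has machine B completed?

All finish a whole number of cycles simultaneously at t = LCM of the periods.
546 = 2 × 3 × 7 × 13
924 = 2^2 × 3 × 7 × 11
63 = 3^2 × 7
LCM(546, 924, 63) = 2^2 × 3^2 × 7 × 11 × 13 = 36036.
Cycles for period 924: 36036 / 924 = 39.

39 cycles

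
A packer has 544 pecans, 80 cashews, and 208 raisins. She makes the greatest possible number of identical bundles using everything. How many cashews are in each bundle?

Number of bundles = gcd(544, 80, 208).
544 = 2^5 × 17
80 = 2^4 × 5
208 = 2^4 × 13
gcd(544, 80, 208) = 2^4 = 16.
cashews per bundle = 80 / 16 = 5.

5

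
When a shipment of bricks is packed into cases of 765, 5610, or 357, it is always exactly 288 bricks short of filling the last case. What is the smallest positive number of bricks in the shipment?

117522

Being 288 short of a full case of size k means N ≡ −288 (mod k), i.e. N + 288 is a multiple of each size.
765 = 3^2 × 5 × 17
5610 = 2 × 3 × 5 × 11 × 17
357 = 3 × 7 × 17
LCM(765, 5610, 357) = 2 × 3^2 × 5 × 7 × 11 × 17 = 117810.
Smallest positive N is 117810 − 288 = 117522.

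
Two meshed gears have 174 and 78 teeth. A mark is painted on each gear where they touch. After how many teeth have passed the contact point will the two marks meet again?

The first simultaneous occurrence is after LCM of the individual periods.
174 = 2 × 3 × 29
78 = 2 × 3 × 13
LCM(174, 78) = 2 × 3 × 13 × 29 = 2262.

2262 teeth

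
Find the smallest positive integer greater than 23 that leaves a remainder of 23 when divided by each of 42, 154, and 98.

N − 23 must be a common multiple of 42, 154, and 98.
42 = 2 × 3 × 7
154 = 2 × 7 × 11
98 = 2 × 7^2
LCM(42, 154, 98) = 2 × 3 × 7^2 × 11 = 3234.
Smallest N > 23 is LCM + 23 = 3234 + 23 = 3257.

3257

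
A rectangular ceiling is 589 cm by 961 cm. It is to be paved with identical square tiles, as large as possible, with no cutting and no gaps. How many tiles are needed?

589

Tile side = gcd(589, 961).
589 = 19 × 31
961 = 31^2
gcd(589, 961) = 31.
Tiles: (589/31) × (961/31) = 19 × 31 = 589.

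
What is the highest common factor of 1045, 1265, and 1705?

1045 = 5 × 11 × 19
1265 = 5 × 11 × 23
1705 = 5 × 11 × 31
gcd(1045, 1265, 1705) = 5 × 11 = 55.

55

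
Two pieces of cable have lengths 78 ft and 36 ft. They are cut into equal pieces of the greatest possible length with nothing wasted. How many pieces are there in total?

19

Piece length = gcd(78, 36).
78 = 2 × 3 × 13
36 = 2^2 × 3^2
gcd(78, 36) = 2 × 3 = 6.
Total pieces = 78/6 + 36/6 = 13 + 6 = 19.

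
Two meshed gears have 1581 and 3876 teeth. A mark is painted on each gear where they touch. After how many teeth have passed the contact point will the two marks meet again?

120156 teeth

They coincide at every common multiple of the periods; the first is the LCM.
1581 = 3 × 17 × 31
3876 = 2^2 × 3 × 17 × 19
LCM(1581, 3876) = 2^2 × 3 × 17 × 19 × 31 = 120156.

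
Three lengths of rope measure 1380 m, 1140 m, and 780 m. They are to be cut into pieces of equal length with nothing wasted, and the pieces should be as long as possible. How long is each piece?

60 m

Each piece length must divide every original length, so the longest possible is gcd(1380, 1140, 780).
1380 = 2^2 × 3 × 5 × 23
1140 = 2^2 × 3 × 5 × 19
780 = 2^2 × 3 × 5 × 13
gcd(1380, 1140, 780) = 2^2 × 3 × 5 = 60.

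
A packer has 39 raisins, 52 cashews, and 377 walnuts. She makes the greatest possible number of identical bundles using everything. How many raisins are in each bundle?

3

Number of bundles = gcd(39, 52, 377).
39 = 3 × 13
52 = 2^2 × 13
377 = 13 × 29
gcd(39, 52, 377) = 13.
raisins per bundle = 39 / 13 = 3.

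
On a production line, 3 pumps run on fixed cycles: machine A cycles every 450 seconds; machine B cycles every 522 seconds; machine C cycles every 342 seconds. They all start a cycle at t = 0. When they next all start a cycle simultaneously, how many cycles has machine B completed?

They are all back at their starting positions together after one LCM of the periods.
450 = 2 × 3^2 × 5^2
522 = 2 × 3^2 × 29
342 = 2 × 3^2 × 19
LCM(450, 522, 342) = 2 × 3^2 × 5^2 × 19 × 29 = 247950.
Cycles for period 522: 247950 / 522 = 475.

475 cycles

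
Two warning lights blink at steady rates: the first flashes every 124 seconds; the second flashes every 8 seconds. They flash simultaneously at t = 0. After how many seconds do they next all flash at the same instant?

248 seconds

They coincide at every common multiple of the periods; the first is the LCM.
124 = 2^2 × 31
8 = 2^3
LCM(124, 8) = 2^3 × 31 = 248.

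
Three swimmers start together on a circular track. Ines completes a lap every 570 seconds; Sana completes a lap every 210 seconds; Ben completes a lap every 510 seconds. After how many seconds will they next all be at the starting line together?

67830 seconds

We need the least common multiple of the intervals.
570 = 2 × 3 × 5 × 19
210 = 2 × 3 × 5 × 7
510 = 2 × 3 × 5 × 17
LCM(570, 210, 510) = 2 × 3 × 5 × 7 × 17 × 19 = 67830.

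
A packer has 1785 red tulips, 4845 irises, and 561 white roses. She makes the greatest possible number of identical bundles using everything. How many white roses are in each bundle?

Number of bundles = gcd(1785, 4845, 561).
1785 = 3 × 5 × 7 × 17
4845 = 3 × 5 × 17 × 19
561 = 3 × 11 × 17
gcd(1785, 4845, 561) = 3 × 17 = 51.
white roses per bundle = 561 / 51 = 11.

11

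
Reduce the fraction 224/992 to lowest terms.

224 = 2^5 × 7
992 = 2^5 × 31
gcd(224, 992) = 2^5 = 32.
Divide numerator and denominator by 32: 224/992 = 7/31.

7/31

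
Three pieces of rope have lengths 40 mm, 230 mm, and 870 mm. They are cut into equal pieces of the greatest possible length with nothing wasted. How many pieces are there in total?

114

Piece length = gcd(40, 230, 870).
40 = 2^3 × 5
230 = 2 × 5 × 23
870 = 2 × 3 × 5 × 29
gcd(40, 230, 870) = 2 × 5 = 10.
Total pieces = 40/10 + 230/10 + 870/10 = 4 + 23 + 87 = 114.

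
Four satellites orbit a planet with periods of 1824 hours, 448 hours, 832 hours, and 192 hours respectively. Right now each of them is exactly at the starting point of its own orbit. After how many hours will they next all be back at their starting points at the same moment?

They coincide at every common multiple of the periods; the first is the LCM.
1824 = 2^5 × 3 × 19
448 = 2^6 × 7
832 = 2^6 × 13
192 = 2^6 × 3
LCM(1824, 448, 832, 192) = 2^6 × 3 × 7 × 13 × 19 = 331968.

331968 hours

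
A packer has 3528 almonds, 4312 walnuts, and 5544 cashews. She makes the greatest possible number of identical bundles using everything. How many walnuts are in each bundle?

77

Number of bundles = gcd(3528, 4312, 5544).
3528 = 2^3 × 3^2 × 7^2
4312 = 2^3 × 7^2 × 11
5544 = 2^3 × 3^2 × 7 × 11
gcd(3528, 4312, 5544) = 2^3 × 7 = 56.
walnuts per bundle = 4312 / 56 = 77.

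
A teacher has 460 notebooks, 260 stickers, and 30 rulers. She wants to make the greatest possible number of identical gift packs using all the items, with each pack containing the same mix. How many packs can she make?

The pack count must divide each quantity, so the greatest is gcd(460, 260, 30).
460 = 2^2 × 5 × 23
260 = 2^2 × 5 × 13
30 = 2 × 3 × 5
gcd(460, 260, 30) = 2 × 5 = 10.

10 packs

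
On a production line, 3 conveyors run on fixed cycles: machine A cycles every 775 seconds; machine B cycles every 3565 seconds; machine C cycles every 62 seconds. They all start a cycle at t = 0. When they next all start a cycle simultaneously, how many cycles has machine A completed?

46 cycles

All finish a whole number of cycles simultaneously at t = LCM of the periods.
775 = 5^2 × 31
3565 = 5 × 23 × 31
62 = 2 × 31
LCM(775, 3565, 62) = 2 × 5^2 × 23 × 31 = 35650.
Cycles for period 775: 35650 / 775 = 46.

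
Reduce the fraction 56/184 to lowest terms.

7/23

56 = 2^3 × 7
184 = 2^3 × 23
gcd(56, 184) = 2^3 = 8.
Divide numerator and denominator by 8: 56/184 = 7/23.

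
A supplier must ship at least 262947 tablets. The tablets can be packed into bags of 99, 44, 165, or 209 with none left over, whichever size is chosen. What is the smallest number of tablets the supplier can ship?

The number of tablets must be a common multiple of 99, 44, 165, and 209, so a multiple of their LCM.
99 = 3^2 × 11
44 = 2^2 × 11
165 = 3 × 5 × 11
209 = 11 × 19
LCM(99, 44, 165, 209) = 2^2 × 3^2 × 5 × 11 × 19 = 37620.
Smallest multiple of 37620 that is ≥ 262947: ⌈262947/37620⌉ × 37620 = 7 × 37620 = 263340.

263340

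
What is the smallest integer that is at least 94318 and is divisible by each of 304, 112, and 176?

117040

The integer must be a common multiple of 304, 112, and 176, so a multiple of their LCM.
304 = 2^4 × 19
112 = 2^4 × 7
176 = 2^4 × 11
LCM(304, 112, 176) = 2^4 × 7 × 11 × 19 = 23408.
Smallest multiple of 23408 that is ≥ 94318: ⌈94318/23408⌉ × 23408 = 5 × 23408 = 117040.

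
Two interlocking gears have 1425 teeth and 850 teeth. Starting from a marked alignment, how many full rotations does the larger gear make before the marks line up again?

They are all back at their starting positions together after one LCM of the periods.
1425 = 3 × 5^2 × 19
850 = 2 × 5^2 × 17
LCM(1425, 850) = 2 × 3 × 5^2 × 17 × 19 = 48450.
Rotations for period 1425: 48450 / 1425 = 34.

34 rotations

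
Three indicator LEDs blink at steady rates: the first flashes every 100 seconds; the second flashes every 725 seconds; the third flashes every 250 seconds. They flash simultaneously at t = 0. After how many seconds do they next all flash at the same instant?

14500 seconds

They coincide at every common multiple of the periods; the first is the LCM.
100 = 2^2 × 5^2
725 = 5^2 × 29
250 = 2 × 5^3
LCM(100, 725, 250) = 2^2 × 5^3 × 29 = 14500.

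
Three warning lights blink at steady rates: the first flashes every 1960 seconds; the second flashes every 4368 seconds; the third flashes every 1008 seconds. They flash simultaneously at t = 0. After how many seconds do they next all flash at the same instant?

458640 seconds

They coincide at every common multiple of the periods; the first is the LCM.
1960 = 2^3 × 5 × 7^2
4368 = 2^4 × 3 × 7 × 13
1008 = 2^4 × 3^2 × 7
LCM(1960, 4368, 1008) = 2^4 × 3^2 × 5 × 7^2 × 13 = 458640.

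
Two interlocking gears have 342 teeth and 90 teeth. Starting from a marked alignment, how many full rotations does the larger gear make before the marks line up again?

The first common completion time is the LCM of the periods.
342 = 2 × 3^2 × 19
90 = 2 × 3^2 × 5
LCM(342, 90) = 2 × 3^2 × 5 × 19 = 1710.
Rotations for period 342: 1710 / 342 = 5.

5 rotations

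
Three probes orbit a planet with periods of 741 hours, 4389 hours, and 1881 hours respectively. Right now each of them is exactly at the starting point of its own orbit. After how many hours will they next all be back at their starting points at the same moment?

The first simultaneous occurrence is after LCM of the individual periods.
741 = 3 × 13 × 19
4389 = 3 × 7 × 11 × 19
1881 = 3^2 × 11 × 19
LCM(741, 4389, 1881) = 3^2 × 7 × 11 × 13 × 19 = 171171.

171171 hours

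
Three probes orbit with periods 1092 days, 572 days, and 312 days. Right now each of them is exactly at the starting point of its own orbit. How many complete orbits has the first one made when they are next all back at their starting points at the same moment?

The first common completion time is the LCM of the periods.
1092 = 2^2 × 3 × 7 × 13
572 = 2^2 × 11 × 13
312 = 2^3 × 3 × 13
LCM(1092, 572, 312) = 2^3 × 3 × 7 × 11 × 13 = 24024.
Orbits for period 1092: 24024 / 1092 = 22.

22 orbits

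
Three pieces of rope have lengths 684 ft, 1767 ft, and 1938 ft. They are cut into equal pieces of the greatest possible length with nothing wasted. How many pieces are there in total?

Piece length = gcd(684, 1767, 1938).
684 = 2^2 × 3^2 × 19
1767 = 3 × 19 × 31
1938 = 2 × 3 × 17 × 19
gcd(684, 1767, 1938) = 3 × 19 = 57.
Total pieces = 684/57 + 1767/57 + 1938/57 = 12 + 31 + 34 = 77.

77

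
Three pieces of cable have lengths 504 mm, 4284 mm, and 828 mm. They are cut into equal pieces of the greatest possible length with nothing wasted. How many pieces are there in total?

156

Piece length = gcd(504, 4284, 828).
504 = 2^3 × 3^2 × 7
4284 = 2^2 × 3^2 × 7 × 17
828 = 2^2 × 3^2 × 23
gcd(504, 4284, 828) = 2^2 × 3^2 = 36.
Total pieces = 504/36 + 4284/36 + 828/36 = 14 + 119 + 23 = 156.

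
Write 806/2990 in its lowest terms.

31/115

806 = 2 × 13 × 31
2990 = 2 × 5 × 13 × 23
gcd(806, 2990) = 2 × 13 = 26.
Divide numerator and denominator by 26: 806/2990 = 31/115.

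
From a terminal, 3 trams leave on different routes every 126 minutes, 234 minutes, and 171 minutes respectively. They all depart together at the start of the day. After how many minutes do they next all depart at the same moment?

They coincide at every common multiple of the periods; the first is the LCM.
126 = 2 × 3^2 × 7
234 = 2 × 3^2 × 13
171 = 3^2 × 19
LCM(126, 234, 171) = 2 × 3^2 × 7 × 13 × 19 = 31122.

31122 minutes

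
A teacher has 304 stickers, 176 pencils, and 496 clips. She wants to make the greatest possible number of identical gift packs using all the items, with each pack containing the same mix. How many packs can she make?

16 packs

The pack count must divide each quantity, so the greatest is gcd(304, 176, 496).
304 = 2^4 × 19
176 = 2^4 × 11
496 = 2^4 × 31
gcd(304, 176, 496) = 2^4 = 16.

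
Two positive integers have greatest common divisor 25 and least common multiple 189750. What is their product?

4743750

For any two positive integers, gcd × lcm = product = 25 × 189750 = 4743750.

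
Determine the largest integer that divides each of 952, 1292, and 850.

952 = 2^3 × 7 × 17
1292 = 2^2 × 17 × 19
850 = 2 × 5^2 × 17
gcd(952, 1292, 850) = 2 × 17 = 34.

34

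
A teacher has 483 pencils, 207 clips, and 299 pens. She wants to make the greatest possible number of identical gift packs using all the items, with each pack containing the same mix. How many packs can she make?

The pack count must divide each quantity, so the greatest is gcd(483, 207, 299).
483 = 3 × 7 × 23
207 = 3^2 × 23
299 = 13 × 23
gcd(483, 207, 299) = 23.

23 packs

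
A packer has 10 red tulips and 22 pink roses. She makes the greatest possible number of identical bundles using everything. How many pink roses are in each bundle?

11

Number of bundles = gcd(10, 22).
10 = 2 × 5
22 = 2 × 11
gcd(10, 22) = 2.
pink roses per bundle = 22 / 2 = 11.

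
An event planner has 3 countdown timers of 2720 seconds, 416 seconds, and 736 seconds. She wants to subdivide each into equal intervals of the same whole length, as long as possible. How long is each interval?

32 seconds

The interval must divide each timer length; the longest such is the gcd.
2720 = 2^5 × 5 × 17
416 = 2^5 × 13
736 = 2^5 × 23
gcd(2720, 416, 736) = 2^5 = 32.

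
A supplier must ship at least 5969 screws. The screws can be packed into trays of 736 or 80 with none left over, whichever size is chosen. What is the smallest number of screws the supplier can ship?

7360

The number of screws must be a common multiple of 736 and 80, so a multiple of their LCM.
736 = 2^5 × 23
80 = 2^4 × 5
LCM(736, 80) = 2^5 × 5 × 23 = 3680.
Smallest multiple of 3680 that is ≥ 5969: ⌈5969/3680⌉ × 3680 = 2 × 3680 = 7360.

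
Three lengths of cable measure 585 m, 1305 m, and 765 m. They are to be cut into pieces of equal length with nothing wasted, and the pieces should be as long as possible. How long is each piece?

45 m

The greatest length dividing all of 585, 1305, and 765 is their gcd.
585 = 3^2 × 5 × 13
1305 = 3^2 × 5 × 29
765 = 3^2 × 5 × 17
gcd(585, 1305, 765) = 3^2 × 5 = 45.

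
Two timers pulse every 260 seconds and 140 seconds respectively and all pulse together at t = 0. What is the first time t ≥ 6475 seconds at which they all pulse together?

7280 seconds

Joint pulses occur at multiples of LCM(260, 140).
260 = 2^2 × 5 × 13
140 = 2^2 × 5 × 7
LCM(260, 140) = 2^2 × 5 × 7 × 13 = 1820.
Smallest multiple of 1820 that is ≥ 6475: ⌈6475/1820⌉ × 1820 = 4 × 1820 = 7280.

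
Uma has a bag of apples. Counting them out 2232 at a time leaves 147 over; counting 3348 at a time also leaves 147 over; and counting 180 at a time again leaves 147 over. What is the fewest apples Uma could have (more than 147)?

N − 147 must be a common multiple of 2232, 3348, and 180.
2232 = 2^3 × 3^2 × 31
3348 = 2^2 × 3^3 × 31
180 = 2^2 × 3^2 × 5
LCM(2232, 3348, 180) = 2^3 × 3^3 × 5 × 31 = 33480.
Smallest N > 147 is LCM + 147 = 33480 + 147 = 33627.

33627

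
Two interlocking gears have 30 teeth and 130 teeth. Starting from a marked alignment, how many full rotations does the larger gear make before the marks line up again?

They are all back at their starting positions together after one LCM of the periods.
30 = 2 × 3 × 5
130 = 2 × 5 × 13
LCM(30, 130) = 2 × 3 × 5 × 13 = 390.
Rotations for period 130: 390 / 130 = 3.

3 rotations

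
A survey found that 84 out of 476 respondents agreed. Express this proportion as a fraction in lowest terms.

84 = 2^2 × 3 × 7
476 = 2^2 × 7 × 17
gcd(84, 476) = 2^2 × 7 = 28.
Divide numerator and denominator by 28: 84/476 = 3/17.

3/17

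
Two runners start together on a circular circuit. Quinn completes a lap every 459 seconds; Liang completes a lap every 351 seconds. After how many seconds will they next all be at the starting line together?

5967 seconds

We need the least common multiple of the intervals.
459 = 3^3 × 17
351 = 3^3 × 13
LCM(459, 351) = 3^3 × 13 × 17 = 5967.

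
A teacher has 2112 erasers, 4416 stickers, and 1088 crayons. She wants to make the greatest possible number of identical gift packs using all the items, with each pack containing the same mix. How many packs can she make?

The pack count must divide each quantity, so the greatest is gcd(2112, 4416, 1088).
2112 = 2^6 × 3 × 11
4416 = 2^6 × 3 × 23
1088 = 2^6 × 17
gcd(2112, 4416, 1088) = 2^6 = 64.

64 packs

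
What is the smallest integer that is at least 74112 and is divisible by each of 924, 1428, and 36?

The integer must be a common multiple of 924, 1428, and 36, so a multiple of their LCM.
924 = 2^2 × 3 × 7 × 11
1428 = 2^2 × 3 × 7 × 17
36 = 2^2 × 3^2
LCM(924, 1428, 36) = 2^2 × 3^2 × 7 × 11 × 17 = 47124.
Smallest multiple of 47124 that is ≥ 74112: ⌈74112/47124⌉ × 47124 = 2 × 47124 = 94248.

94248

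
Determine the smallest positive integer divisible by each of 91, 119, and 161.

91 = 7 × 13
119 = 7 × 17
161 = 7 × 23
LCM(91, 119, 161) = 7 × 13 × 17 × 23 = 35581.

35581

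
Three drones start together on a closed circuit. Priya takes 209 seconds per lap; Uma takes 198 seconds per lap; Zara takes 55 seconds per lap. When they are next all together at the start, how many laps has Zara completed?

342 laps

All finish a whole number of cycles simultaneously at t = LCM of the periods.
209 = 11 × 19
198 = 2 × 3^2 × 11
55 = 5 × 11
LCM(209, 198, 55) = 2 × 3^2 × 5 × 11 × 19 = 18810.
Laps for period 55: 18810 / 55 = 342.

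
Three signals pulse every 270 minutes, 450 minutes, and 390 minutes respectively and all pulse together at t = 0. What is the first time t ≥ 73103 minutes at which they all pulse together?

Joint pulses occur at multiples of LCM(270, 450, 390).
270 = 2 × 3^3 × 5
450 = 2 × 3^2 × 5^2
390 = 2 × 3 × 5 × 13
LCM(270, 450, 390) = 2 × 3^3 × 5^2 × 13 = 17550.
Smallest multiple of 17550 that is ≥ 73103: ⌈73103/17550⌉ × 17550 = 5 × 17550 = 87750.

87750 minutes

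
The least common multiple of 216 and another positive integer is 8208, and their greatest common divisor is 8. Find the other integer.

304

gcd × lcm = product of the two integers, so the other integer is (8 × 8208) / 216 = 304.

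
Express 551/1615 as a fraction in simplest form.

551 = 19 × 29
1615 = 5 × 17 × 19
gcd(551, 1615) = 19.
Divide numerator and denominator by 19: 551/1615 = 29/85.

29/85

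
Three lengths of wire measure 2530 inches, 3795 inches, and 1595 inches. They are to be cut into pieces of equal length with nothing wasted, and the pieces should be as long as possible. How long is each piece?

Each piece length must divide every original length, so the longest possible is gcd(2530, 3795, 1595).
2530 = 2 × 5 × 11 × 23
3795 = 3 × 5 × 11 × 23
1595 = 5 × 11 × 29
gcd(2530, 3795, 1595) = 5 × 11 = 55.

55 inches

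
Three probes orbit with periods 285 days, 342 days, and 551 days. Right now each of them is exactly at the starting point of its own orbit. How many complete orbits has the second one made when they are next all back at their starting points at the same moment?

145 orbits

They are all back at their starting positions together after one LCM of the periods.
285 = 3 × 5 × 19
342 = 2 × 3^2 × 19
551 = 19 × 29
LCM(285, 342, 551) = 2 × 3^2 × 5 × 19 × 29 = 49590.
Orbits for period 342: 49590 / 342 = 145.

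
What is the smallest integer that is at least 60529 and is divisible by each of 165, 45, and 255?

The integer must be a common multiple of 165, 45, and 255, so a multiple of their LCM.
165 = 3 × 5 × 11
45 = 3^2 × 5
255 = 3 × 5 × 17
LCM(165, 45, 255) = 3^2 × 5 × 11 × 17 = 8415.
Smallest multiple of 8415 that is ≥ 60529: ⌈60529/8415⌉ × 8415 = 8 × 8415 = 67320.

67320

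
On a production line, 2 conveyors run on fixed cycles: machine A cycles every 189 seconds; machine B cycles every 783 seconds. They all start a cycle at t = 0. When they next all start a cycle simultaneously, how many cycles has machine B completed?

7 cycles

All finish a whole number of cycles simultaneously at t = LCM of the periods.
189 = 3^3 × 7
783 = 3^3 × 29
LCM(189, 783) = 3^3 × 7 × 29 = 5481.
Cycles for period 783: 5481 / 783 = 7.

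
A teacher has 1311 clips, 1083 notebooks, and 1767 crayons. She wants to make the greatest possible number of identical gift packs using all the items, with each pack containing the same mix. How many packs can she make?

57 packs

The pack count must divide each quantity, so the greatest is gcd(1311, 1083, 1767).
1311 = 3 × 19 × 23
1083 = 3 × 19^2
1767 = 3 × 19 × 31
gcd(1311, 1083, 1767) = 3 × 19 = 57.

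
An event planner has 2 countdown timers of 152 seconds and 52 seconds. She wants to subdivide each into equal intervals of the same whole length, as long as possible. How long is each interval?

By the Euclidean algorithm:
152 = 2 × 52 + 48
52 = 1 × 48 + 4
48 = 12 × 4 + 0
gcd(152, 52) = 4.

4 seconds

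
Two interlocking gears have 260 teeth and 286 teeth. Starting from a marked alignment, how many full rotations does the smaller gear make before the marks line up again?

They are all back at their starting positions together after one LCM of the periods.
260 = 2^2 × 5 × 13
286 = 2 × 11 × 13
LCM(260, 286) = 2^2 × 5 × 11 × 13 = 2860.
Rotations for period 260: 2860 / 260 = 11.

11 rotations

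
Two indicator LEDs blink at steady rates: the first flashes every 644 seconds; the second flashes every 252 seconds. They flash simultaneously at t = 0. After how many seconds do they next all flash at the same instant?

5796 seconds

We need the least common multiple of the intervals.
644 = 2^2 × 7 × 23
252 = 2^2 × 3^2 × 7
LCM(644, 252) = 2^2 × 3^2 × 7 × 23 = 5796.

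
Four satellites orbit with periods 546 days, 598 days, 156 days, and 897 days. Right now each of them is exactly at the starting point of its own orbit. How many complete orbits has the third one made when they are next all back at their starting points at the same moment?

161 orbits

The first common completion time is the LCM of the periods.
546 = 2 × 3 × 7 × 13
598 = 2 × 13 × 23
156 = 2^2 × 3 × 13
897 = 3 × 13 × 23
LCM(546, 598, 156, 897) = 2^2 × 3 × 7 × 13 × 23 = 25116.
Orbits for period 156: 25116 / 156 = 161.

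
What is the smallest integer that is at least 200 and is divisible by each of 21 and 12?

252

The integer must be a common multiple of 21 and 12, so a multiple of their LCM.
21 = 3 × 7
12 = 2^2 × 3
LCM(21, 12) = 2^2 × 3 × 7 = 84.
Smallest multiple of 84 that is ≥ 200: ⌈200/84⌉ × 84 = 3 × 84 = 252.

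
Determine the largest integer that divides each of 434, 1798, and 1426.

434 = 2 × 7 × 31
1798 = 2 × 29 × 31
1426 = 2 × 23 × 31
gcd(434, 1798, 1426) = 2 × 31 = 62.

62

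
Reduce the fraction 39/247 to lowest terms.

39 = 3 × 13
247 = 13 × 19
gcd(39, 247) = 13.
Divide numerator and denominator by 13: 39/247 = 3/19.

3/19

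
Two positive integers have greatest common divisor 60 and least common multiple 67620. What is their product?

For any two positive integers, gcd × lcm = product = 60 × 67620 = 4057200.

4057200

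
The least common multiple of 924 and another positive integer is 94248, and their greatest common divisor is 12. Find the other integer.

1224

gcd × lcm = product of the two integers, so the other integer is (12 × 94248) / 924 = 1224.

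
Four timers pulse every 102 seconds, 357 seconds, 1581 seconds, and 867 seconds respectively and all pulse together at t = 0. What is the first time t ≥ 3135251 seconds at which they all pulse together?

3386502 seconds

Joint pulses occur at multiples of LCM(102, 357, 1581, 867).
102 = 2 × 3 × 17
357 = 3 × 7 × 17
1581 = 3 × 17 × 31
867 = 3 × 17^2
LCM(102, 357, 1581, 867) = 2 × 3 × 7 × 17^2 × 31 = 376278.
Smallest multiple of 376278 that is ≥ 3135251: ⌈3135251/376278⌉ × 376278 = 9 × 376278 = 3386502.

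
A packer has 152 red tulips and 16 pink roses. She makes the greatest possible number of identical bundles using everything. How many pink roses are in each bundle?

2

Number of bundles = gcd(152, 16).
152 = 2^3 × 19
16 = 2^4
gcd(152, 16) = 2^3 = 8.
pink roses per bundle = 16 / 8 = 2.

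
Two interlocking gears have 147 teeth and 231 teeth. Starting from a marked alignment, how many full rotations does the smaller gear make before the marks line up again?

11 rotations

The first common completion time is the LCM of the periods.
147 = 3 × 7^2
231 = 3 × 7 × 11
LCM(147, 231) = 3 × 7^2 × 11 = 1617.
Rotations for period 147: 1617 / 147 = 11.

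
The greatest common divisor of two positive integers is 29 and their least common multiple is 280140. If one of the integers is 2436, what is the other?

For two integers, gcd × lcm = product, so the other is (29 × 280140) / 2436 = 8124060 / 2436 = 3335.

3335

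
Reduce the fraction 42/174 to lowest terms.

42 = 2 × 3 × 7
174 = 2 × 3 × 29
gcd(42, 174) = 2 × 3 = 6.
Divide numerator and denominator by 6: 42/174 = 7/29.

7/29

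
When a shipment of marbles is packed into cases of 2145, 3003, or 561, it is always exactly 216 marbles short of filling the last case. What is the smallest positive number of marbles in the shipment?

Being 216 short of a full case of size k means N ≡ −216 (mod k), i.e. N + 216 is a multiple of each size.
2145 = 3 × 5 × 11 × 13
3003 = 3 × 7 × 11 × 13
561 = 3 × 11 × 17
LCM(2145, 3003, 561) = 3 × 5 × 7 × 11 × 13 × 17 = 255255.
Smallest positive N is 255255 − 216 = 255039.

255039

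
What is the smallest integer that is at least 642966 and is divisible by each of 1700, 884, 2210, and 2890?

751400

The integer must be a common multiple of 1700, 884, 2210, and 2890, so a multiple of their LCM.
1700 = 2^2 × 5^2 × 17
884 = 2^2 × 13 × 17
2210 = 2 × 5 × 13 × 17
2890 = 2 × 5 × 17^2
LCM(1700, 884, 2210, 2890) = 2^2 × 5^2 × 13 × 17^2 = 375700.
Smallest multiple of 375700 that is ≥ 642966: ⌈642966/375700⌉ × 375700 = 2 × 375700 = 751400.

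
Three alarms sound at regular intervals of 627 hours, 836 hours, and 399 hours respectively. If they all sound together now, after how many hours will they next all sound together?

17556 hours

We need the least common multiple of the intervals.
627 = 3 × 11 × 19
836 = 2^2 × 11 × 19
399 = 3 × 7 × 19
LCM(627, 836, 399) = 2^2 × 3 × 7 × 11 × 19 = 17556.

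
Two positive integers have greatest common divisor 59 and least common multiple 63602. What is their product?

3752518

For any two positive integers, gcd × lcm = product = 59 × 63602 = 3752518.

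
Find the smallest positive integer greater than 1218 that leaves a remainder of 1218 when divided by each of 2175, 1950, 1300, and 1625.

566718

N − 1218 must be a common multiple of 2175, 1950, 1300, and 1625.
2175 = 3 × 5^2 × 29
1950 = 2 × 3 × 5^2 × 13
1300 = 2^2 × 5^2 × 13
1625 = 5^3 × 13
LCM(2175, 1950, 1300, 1625) = 2^2 × 3 × 5^3 × 13 × 29 = 565500.
Smallest N > 1218 is LCM + 1218 = 565500 + 1218 = 566718.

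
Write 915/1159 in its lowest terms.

915 = 3 × 5 × 61
1159 = 19 × 61
gcd(915, 1159) = 61.
Divide numerator and denominator by 61: 915/1159 = 15/19.

15/19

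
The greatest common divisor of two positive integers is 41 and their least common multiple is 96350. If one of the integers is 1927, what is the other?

2050

For two integers, gcd × lcm = product, so the other is (41 × 96350) / 1927 = 3950350 / 1927 = 2050.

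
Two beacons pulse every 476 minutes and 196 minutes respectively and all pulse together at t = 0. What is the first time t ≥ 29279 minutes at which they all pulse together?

Joint pulses occur at multiples of LCM(476, 196).
476 = 2^2 × 7 × 17
196 = 2^2 × 7^2
LCM(476, 196) = 2^2 × 7^2 × 17 = 3332.
Smallest multiple of 3332 that is ≥ 29279: ⌈29279/3332⌉ × 3332 = 9 × 3332 = 29988.

29988 minutes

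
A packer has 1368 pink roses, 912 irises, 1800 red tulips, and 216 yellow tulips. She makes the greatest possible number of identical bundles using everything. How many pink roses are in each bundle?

Number of bundles = gcd(1368, 912, 1800, 216).
1368 = 2^3 × 3^2 × 19
912 = 2^4 × 3 × 19
1800 = 2^3 × 3^2 × 5^2
216 = 2^3 × 3^3
gcd(1368, 912, 1800, 216) = 2^3 × 3 = 24.
pink roses per bundle = 1368 / 24 = 57.

57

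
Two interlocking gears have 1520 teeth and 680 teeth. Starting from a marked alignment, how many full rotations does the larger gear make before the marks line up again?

17 rotations

All finish a whole number of cycles simultaneously at t = LCM of the periods.
1520 = 2^4 × 5 × 19
680 = 2^3 × 5 × 17
LCM(1520, 680) = 2^4 × 5 × 17 × 19 = 25840.
Rotations for period 1520: 25840 / 1520 = 17.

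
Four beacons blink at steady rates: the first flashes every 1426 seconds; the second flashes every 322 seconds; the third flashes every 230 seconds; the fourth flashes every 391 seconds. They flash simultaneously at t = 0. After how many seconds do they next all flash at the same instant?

848470 seconds

They coincide at every common multiple of the periods; the first is the LCM.
1426 = 2 × 23 × 31
322 = 2 × 7 × 23
230 = 2 × 5 × 23
391 = 17 × 23
LCM(1426, 322, 230, 391) = 2 × 5 × 7 × 17 × 23 × 31 = 848470.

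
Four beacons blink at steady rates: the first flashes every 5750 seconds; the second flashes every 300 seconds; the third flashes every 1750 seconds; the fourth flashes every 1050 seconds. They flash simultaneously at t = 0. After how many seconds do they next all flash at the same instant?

241500 seconds

They coincide at every common multiple of the periods; the first is the LCM.
5750 = 2 × 5^3 × 23
300 = 2^2 × 3 × 5^2
1750 = 2 × 5^3 × 7
1050 = 2 × 3 × 5^2 × 7
LCM(5750, 300, 1750, 1050) = 2^2 × 3 × 5^3 × 7 × 23 = 241500.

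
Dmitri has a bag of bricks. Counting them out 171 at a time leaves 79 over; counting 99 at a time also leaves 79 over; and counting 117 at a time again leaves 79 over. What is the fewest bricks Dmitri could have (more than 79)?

24532

N − 79 must be a common multiple of 171, 99, and 117.
171 = 3^2 × 19
99 = 3^2 × 11
117 = 3^2 × 13
LCM(171, 99, 117) = 3^2 × 11 × 13 × 19 = 24453.
Smallest N > 79 is LCM + 79 = 24453 + 79 = 24532.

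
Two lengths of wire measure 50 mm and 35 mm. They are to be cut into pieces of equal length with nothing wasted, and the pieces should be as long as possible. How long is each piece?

5 mm

Each piece length must divide every original length, so the longest possible is gcd(50, 35).
50 = 2 × 5^2
35 = 5 × 7
gcd(50, 35) = 5.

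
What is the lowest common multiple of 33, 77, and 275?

5775

33 = 3 × 11
77 = 7 × 11
275 = 5^2 × 11
LCM(33, 77, 275) = 3 × 5^2 × 7 × 11 = 5775.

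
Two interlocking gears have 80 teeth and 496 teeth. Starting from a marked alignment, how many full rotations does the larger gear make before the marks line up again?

The first common completion time is the LCM of the periods.
80 = 2^4 × 5
496 = 2^4 × 31
LCM(80, 496) = 2^4 × 5 × 31 = 2480.
Rotations for period 496: 2480 / 496 = 5.

5 rotations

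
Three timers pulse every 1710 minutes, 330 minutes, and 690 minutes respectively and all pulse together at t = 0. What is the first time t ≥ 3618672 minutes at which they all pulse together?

3893670 minutes

Joint pulses occur at multiples of LCM(1710, 330, 690).
1710 = 2 × 3^2 × 5 × 19
330 = 2 × 3 × 5 × 11
690 = 2 × 3 × 5 × 23
LCM(1710, 330, 690) = 2 × 3^2 × 5 × 11 × 19 × 23 = 432630.
Smallest multiple of 432630 that is ≥ 3618672: ⌈3618672/432630⌉ × 432630 = 9 × 432630 = 3893670.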